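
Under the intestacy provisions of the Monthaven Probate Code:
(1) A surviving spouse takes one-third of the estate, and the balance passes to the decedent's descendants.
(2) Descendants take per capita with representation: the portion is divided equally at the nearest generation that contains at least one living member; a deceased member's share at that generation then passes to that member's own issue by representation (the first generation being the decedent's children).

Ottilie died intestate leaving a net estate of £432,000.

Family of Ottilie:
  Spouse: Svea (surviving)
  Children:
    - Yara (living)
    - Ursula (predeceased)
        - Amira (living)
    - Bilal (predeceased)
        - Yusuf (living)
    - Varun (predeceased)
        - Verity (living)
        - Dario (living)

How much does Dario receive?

Dario receives £36,000.

Svea takes one-third of £432,000 = £144,000. The remaining £288,000 passes to the descendants.
The descendants' portion (£288,000) is divided into 4 shares of £72,000: Yara takes £72,000; Ursula's £72,000 share passes to Ursula's issue; Bilal's £72,000 share passes to Bilal's issue; Varun's £72,000 share passes to Varun's issue.
Ursula's share (£72,000) passes entirely to Amira.
Bilal's share (£72,000) passes entirely to Yusuf.
Varun's share (£72,000) is divided into 2 shares of £36,000: Verity and Dario each take £36,000.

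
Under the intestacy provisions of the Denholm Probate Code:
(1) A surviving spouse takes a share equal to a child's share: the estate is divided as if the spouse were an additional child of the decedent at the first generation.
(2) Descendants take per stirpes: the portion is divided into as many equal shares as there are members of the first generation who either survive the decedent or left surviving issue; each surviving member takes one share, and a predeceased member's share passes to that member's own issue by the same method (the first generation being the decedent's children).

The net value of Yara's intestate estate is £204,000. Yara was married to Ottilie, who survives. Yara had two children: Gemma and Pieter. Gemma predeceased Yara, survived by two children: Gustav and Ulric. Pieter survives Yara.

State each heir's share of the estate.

The spouse counts as an additional share at the children's level, so there are 3 primary shares of £68,000. Ottilie takes one such share (£68,000).
The children's combined portion (£136,000) is divided into 2 shares of £68,000: Pieter takes £68,000; Gemma's £68,000 share passes to Gemma's issue.
Gemma's share (£68,000) is divided into 2 shares of £34,000: Gustav and Ulric each take £34,000.

Ottilie: £68,000; Gustav: £34,000; Ulric: £34,000; Pieter: £68,000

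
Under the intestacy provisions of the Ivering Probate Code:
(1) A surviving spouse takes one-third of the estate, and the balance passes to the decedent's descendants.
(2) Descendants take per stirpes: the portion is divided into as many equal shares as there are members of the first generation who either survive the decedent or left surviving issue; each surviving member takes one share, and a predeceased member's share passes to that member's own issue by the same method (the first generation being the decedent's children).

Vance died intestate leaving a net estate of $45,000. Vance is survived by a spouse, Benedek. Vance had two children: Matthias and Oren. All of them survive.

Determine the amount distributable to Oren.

Oren receives $15,000.

Benedek takes one-third of $45,000 = $15,000. The remaining $30,000 passes to the descendants.
The descendants' portion ($30,000) is divided into 2 shares of $15,000: Matthias and Oren each take $15,000.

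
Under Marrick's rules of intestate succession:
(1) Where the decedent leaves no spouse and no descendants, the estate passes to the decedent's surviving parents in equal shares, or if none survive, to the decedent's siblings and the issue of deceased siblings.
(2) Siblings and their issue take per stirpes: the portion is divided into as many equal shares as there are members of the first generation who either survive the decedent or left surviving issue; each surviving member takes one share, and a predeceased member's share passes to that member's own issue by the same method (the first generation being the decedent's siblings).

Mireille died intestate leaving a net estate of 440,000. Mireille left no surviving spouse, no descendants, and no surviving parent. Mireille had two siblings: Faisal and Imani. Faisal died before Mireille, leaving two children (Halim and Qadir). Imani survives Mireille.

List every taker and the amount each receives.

Halim: 110,000; Qadir: 110,000; Imani: 220,000

The entire 440,000 passes to the siblings and their issue.
That amount (440,000) is divided into 2 shares of 220,000: Imani takes 220,000; Faisal's 220,000 share passes to Faisal's issue.
Faisal's share (220,000) is divided into 2 shares of 110,000: Halim and Qadir each take 110,000.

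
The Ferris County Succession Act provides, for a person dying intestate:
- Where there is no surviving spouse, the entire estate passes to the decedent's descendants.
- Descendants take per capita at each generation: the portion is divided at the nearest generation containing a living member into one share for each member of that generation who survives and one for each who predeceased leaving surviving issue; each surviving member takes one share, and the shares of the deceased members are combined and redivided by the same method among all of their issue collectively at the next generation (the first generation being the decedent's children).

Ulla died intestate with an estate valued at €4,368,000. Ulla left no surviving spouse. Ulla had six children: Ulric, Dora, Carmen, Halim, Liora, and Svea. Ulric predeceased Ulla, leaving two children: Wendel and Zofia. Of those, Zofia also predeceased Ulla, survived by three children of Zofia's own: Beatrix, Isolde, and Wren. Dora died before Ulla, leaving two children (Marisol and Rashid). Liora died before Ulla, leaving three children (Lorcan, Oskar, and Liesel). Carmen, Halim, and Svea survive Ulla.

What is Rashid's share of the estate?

Rashid receives €312,000.

The entire €4,368,000 passes to the descendants.
That amount (€4,368,000) is divided at the children's generation into 6 shares of €728,000. Carmen, Halim, and Svea each take €728,000. The 3 shares of the deceased (Ulric, Dora, and Liora) are combined into a pool of €2,184,000.
That pool (€2,184,000) is divided at the grandchildren's generation into 7 shares of €312,000. Wendel, Marisol, Rashid, Lorcan, Oskar, and Liesel each take €312,000. The remaining share for the deceased Zofia (€312,000) is carried to the next generation.
That pool (€312,000) is divided at the great-grandchildren's generation equally among Beatrix, Isolde, and Wren: €104,000 each.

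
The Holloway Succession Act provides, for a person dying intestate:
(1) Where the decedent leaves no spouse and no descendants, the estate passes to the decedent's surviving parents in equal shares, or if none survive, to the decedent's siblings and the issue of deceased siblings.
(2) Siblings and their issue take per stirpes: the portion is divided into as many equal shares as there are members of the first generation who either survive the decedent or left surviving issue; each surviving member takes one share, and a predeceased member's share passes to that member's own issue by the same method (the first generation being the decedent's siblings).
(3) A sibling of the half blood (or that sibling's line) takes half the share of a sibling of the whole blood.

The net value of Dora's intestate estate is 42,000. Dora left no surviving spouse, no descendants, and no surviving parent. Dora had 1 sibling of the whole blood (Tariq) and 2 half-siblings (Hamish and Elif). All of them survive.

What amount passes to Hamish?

The entire 42,000 passes to the siblings and their issue.
Counting each half-blood sibling's line as half a unit, there are 2 units in 42,000, so one unit is 21,000. Whole-blood lines (Tariq) take 21,000 each; half-blood lines (Hamish and Elif) take 10,500 each.

Hamish receives 10,500.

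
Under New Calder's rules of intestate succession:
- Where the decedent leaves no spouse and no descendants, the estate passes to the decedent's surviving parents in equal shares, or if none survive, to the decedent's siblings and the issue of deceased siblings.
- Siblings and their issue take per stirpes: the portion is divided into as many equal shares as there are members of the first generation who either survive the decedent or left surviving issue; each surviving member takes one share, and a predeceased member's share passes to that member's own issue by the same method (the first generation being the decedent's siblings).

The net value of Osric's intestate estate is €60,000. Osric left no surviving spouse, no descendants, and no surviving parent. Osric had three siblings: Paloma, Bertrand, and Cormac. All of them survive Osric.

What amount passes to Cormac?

The entire €60,000 passes to the siblings and their issue.
That amount (€60,000) is divided into 3 shares of €20,000: Paloma, Bertrand, and Cormac each take €20,000.

Cormac receives €20,000.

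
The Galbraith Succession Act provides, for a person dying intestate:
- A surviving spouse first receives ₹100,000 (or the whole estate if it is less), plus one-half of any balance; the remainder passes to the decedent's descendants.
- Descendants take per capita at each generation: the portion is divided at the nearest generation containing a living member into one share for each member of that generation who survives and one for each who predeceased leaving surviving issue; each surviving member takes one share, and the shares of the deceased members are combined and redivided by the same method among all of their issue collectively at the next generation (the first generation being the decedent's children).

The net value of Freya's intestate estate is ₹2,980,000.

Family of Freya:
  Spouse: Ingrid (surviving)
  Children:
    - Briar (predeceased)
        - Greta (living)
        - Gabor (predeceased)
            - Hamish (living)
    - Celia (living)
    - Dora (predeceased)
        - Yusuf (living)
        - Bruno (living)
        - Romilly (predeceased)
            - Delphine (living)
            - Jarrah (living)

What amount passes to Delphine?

Delphine receives ₹128,000.

Ingrid first takes ₹100,000, leaving a balance of ₹2,880,000. Ingrid then takes one-half of the balance (₹1,440,000), for a total of ₹1,540,000. The remaining ₹1,440,000 passes to the descendants.
The descendants' portion (₹1,440,000) is divided at the children's generation into 3 shares of ₹480,000. Celia takes ₹480,000. The 2 shares of the deceased (Briar and Dora) are combined into a pool of ₹960,000.
That pool (₹960,000) is divided at the grandchildren's generation into 5 shares of ₹192,000. Greta, Yusuf, and Bruno each take ₹192,000. The 2 shares of the deceased (Gabor and Romilly) are combined into a pool of ₹384,000.
That pool (₹384,000) is divided at the great-grandchildren's generation equally among Hamish, Delphine, and Jarrah: ₹128,000 each.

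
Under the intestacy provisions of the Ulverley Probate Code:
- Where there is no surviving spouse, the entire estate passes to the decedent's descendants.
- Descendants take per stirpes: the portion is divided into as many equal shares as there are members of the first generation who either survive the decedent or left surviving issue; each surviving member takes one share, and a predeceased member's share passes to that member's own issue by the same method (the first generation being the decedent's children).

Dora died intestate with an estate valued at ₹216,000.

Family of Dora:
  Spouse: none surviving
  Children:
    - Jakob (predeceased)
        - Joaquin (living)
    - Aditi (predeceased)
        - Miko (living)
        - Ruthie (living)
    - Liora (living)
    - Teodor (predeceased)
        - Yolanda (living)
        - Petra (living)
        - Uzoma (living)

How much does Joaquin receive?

The entire ₹216,000 passes to the descendants.
That amount (₹216,000) is divided into 4 shares of ₹54,000: Liora takes ₹54,000; Jakob's ₹54,000 share passes to Jakob's issue; Aditi's ₹54,000 share passes to Aditi's issue; Teodor's ₹54,000 share passes to Teodor's issue.
Jakob's share (₹54,000) passes entirely to Joaquin.
Aditi's share (₹54,000) is divided into 2 shares of ₹27,000: Miko and Ruthie each take ₹27,000.
Teodor's share (₹54,000) is divided into 3 shares of ₹18,000: Yolanda, Petra, and Uzoma each take ₹18,000.

Joaquin receives ₹54,000.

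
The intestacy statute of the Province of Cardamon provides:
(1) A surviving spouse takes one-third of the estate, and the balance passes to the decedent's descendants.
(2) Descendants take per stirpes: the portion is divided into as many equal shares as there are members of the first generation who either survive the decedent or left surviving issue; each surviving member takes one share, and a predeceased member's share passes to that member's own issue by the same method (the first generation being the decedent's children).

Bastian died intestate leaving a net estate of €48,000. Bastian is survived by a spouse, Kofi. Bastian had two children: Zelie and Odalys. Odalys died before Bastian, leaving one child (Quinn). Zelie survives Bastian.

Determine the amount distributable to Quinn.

Quinn receives €16,000.

Kofi takes one-third of €48,000 = €16,000. The remaining €32,000 passes to the descendants.
The descendants' portion (€32,000) is divided into 2 shares of €16,000: Zelie takes €16,000; Odalys's €16,000 share passes to Odalys's issue.
Odalys's share (€16,000) passes entirely to Quinn.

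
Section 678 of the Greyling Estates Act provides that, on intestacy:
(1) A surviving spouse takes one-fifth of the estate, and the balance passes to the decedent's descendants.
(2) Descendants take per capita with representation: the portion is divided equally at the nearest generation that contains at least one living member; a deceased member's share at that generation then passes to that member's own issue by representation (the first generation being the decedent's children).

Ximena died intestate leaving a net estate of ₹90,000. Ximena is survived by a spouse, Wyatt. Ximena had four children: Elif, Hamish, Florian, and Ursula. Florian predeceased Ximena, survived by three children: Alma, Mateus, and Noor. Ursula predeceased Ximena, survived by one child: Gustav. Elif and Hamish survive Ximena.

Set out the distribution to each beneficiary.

Wyatt: ₹18,000; Elif: ₹18,000; Hamish: ₹18,000; Alma: ₹6,000; Mateus: ₹6,000; Noor: ₹6,000; Gustav: ₹18,000

Wyatt takes one-fifth of ₹90,000 = ₹18,000. The remaining ₹72,000 passes to the descendants.
The descendants' portion (₹72,000) is divided into 4 shares of ₹18,000: Elif and Hamish each take ₹18,000; Florian's ₹18,000 share passes to Florian's issue; Ursula's ₹18,000 share passes to Ursula's issue.
Florian's share (₹18,000) is divided into 3 shares of ₹6,000: Alma, Mateus, and Noor each take ₹6,000.
Ursula's share (₹18,000) passes entirely to Gustav.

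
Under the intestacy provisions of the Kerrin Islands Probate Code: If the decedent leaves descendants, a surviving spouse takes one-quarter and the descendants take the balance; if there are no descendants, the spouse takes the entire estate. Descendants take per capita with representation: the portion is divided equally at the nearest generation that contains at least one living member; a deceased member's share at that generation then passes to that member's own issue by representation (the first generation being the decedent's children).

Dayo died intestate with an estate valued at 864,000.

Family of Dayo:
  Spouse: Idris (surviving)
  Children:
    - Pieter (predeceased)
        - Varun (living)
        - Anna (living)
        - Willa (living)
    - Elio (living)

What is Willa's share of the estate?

Willa receives 108,000.

Idris takes one-quarter of 864,000 = 216,000. The remaining 648,000 passes to the descendants.
The descendants' portion (648,000) is divided into 2 shares of 324,000: Elio takes 324,000; Pieter's 324,000 share passes to Pieter's issue.
Pieter's share (324,000) is divided into 3 shares of 108,000: Varun, Anna, and Willa each take 108,000.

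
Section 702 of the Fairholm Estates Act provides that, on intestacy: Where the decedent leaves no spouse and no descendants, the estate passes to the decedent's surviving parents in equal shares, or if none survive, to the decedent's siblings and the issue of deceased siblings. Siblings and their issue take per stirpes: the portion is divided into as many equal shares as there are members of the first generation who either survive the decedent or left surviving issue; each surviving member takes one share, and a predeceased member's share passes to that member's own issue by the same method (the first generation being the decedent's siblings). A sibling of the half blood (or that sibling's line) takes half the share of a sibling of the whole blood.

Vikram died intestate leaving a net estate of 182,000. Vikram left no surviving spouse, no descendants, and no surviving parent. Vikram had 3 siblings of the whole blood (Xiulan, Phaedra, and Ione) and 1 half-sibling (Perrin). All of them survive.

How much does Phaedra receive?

The entire 182,000 passes to the siblings and their issue.
Counting each half-blood sibling's line as half a unit, there are 7/2 units in 182,000, so one unit is 52,000. Whole-blood lines (Xiulan, Phaedra, and Ione) take 52,000 each; half-blood lines (Perrin) take 26,000 each.

Phaedra receives 52,000.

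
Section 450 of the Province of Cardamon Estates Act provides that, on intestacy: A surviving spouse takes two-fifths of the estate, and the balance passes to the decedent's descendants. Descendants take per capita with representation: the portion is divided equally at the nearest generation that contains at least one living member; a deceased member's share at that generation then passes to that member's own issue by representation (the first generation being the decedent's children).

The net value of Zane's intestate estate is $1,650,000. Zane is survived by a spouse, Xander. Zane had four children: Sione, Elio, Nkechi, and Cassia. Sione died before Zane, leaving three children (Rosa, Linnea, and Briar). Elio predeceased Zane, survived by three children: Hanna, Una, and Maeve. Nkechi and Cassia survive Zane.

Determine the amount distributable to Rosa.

Rosa receives $82,500.

Xander takes two-fifths of $1,650,000 = $660,000. The remaining $990,000 passes to the descendants.
The descendants' portion ($990,000) is divided into 4 shares of $247,500: Nkechi and Cassia each take $247,500; Sione's $247,500 share passes to Sione's issue; Elio's $247,500 share passes to Elio's issue.
Sione's share ($247,500) is divided into 3 shares of $82,500: Rosa, Linnea, and Briar each take $82,500.
Elio's share ($247,500) is divided into 3 shares of $82,500: Hanna, Una, and Maeve each take $82,500.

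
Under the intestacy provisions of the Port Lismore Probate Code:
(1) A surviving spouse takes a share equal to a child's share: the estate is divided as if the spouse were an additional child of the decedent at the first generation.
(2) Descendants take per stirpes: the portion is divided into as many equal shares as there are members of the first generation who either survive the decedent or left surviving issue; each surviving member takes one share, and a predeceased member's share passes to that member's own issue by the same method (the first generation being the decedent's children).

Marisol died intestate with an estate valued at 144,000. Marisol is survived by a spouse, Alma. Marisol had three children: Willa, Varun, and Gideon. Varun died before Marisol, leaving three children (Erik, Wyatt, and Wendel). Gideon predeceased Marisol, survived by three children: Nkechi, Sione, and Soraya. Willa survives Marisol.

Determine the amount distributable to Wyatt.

Wyatt receives 12,000.

The spouse counts as an additional share at the children's level, so there are 4 primary shares of 36,000. Alma takes one such share (36,000).
The children's combined portion (108,000) is divided into 3 shares of 36,000: Willa takes 36,000; Varun's 36,000 share passes to Varun's issue; Gideon's 36,000 share passes to Gideon's issue.
Varun's share (36,000) is divided into 3 shares of 12,000: Erik, Wyatt, and Wendel each take 12,000.
Gideon's share (36,000) is divided into 3 shares of 12,000: Nkechi, Sione, and Soraya each take 12,000.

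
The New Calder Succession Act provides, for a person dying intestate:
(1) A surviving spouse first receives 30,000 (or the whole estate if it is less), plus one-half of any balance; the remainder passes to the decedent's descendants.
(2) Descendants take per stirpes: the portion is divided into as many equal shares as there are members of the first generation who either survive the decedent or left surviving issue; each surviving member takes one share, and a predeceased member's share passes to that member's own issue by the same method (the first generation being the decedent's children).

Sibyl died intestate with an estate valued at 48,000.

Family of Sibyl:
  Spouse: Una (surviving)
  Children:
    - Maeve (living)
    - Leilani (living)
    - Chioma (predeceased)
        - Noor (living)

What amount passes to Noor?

Noor receives 3,000.

Una first takes 30,000, leaving a balance of 18,000. Una then takes one-half of the balance (9,000), for a total of 39,000. The remaining 9,000 passes to the descendants.
The descendants' portion (9,000) is divided into 3 shares of 3,000: Maeve and Leilani each take 3,000; Chioma's 3,000 share passes to Chioma's issue.
Chioma's share (3,000) passes entirely to Noor.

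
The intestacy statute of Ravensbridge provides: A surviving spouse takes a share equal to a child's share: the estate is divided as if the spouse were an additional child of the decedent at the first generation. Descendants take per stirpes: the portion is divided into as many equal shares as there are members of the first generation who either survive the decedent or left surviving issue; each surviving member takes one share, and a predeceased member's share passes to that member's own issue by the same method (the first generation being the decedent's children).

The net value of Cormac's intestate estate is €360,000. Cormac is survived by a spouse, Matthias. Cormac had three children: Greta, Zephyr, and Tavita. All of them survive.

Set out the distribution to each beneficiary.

The spouse counts as an additional share at the children's level, so there are 4 primary shares of €90,000. Matthias takes one such share (€90,000).
The children's combined portion (€270,000) is divided into 3 shares of €90,000: Greta, Zephyr, and Tavita each take €90,000.

Matthias: €90,000; Greta: €90,000; Zephyr: €90,000; Tavita: €90,000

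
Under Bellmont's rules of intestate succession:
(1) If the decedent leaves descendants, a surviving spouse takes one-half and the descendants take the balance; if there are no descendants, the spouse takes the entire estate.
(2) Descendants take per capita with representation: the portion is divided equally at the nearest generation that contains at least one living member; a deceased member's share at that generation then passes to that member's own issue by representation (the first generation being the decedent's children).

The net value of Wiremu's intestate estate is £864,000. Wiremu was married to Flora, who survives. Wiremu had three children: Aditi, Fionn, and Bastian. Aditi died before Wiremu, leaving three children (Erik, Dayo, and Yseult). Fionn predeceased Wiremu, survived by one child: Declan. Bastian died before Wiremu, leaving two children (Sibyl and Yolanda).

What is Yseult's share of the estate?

Yseult receives £72,000.

Flora takes one-half of £864,000 = £432,000. The remaining £432,000 passes to the descendants.
No child survives, so the initial division is made at the grandchildren's generation.
The descendants' portion (£432,000) is divided into 6 shares of £72,000: Erik, Dayo, Yseult, Declan, Sibyl, and Yolanda each take £72,000.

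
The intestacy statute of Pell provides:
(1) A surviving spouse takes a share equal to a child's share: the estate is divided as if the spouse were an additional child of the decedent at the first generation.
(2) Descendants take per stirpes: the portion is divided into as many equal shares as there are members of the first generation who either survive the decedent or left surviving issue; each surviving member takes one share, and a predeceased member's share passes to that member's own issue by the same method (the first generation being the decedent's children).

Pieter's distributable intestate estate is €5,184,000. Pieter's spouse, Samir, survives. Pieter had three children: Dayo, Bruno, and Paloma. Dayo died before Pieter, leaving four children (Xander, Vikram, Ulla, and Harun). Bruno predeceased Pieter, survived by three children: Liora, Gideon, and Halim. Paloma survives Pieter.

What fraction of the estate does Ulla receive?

Ulla receives 1/16 of the estate.

The spouse counts as an additional share at the children's level, so there are 4 primary shares of €1,296,000. Samir takes one such share (€1,296,000).
The children's combined portion (€3,888,000) is divided into 3 shares of €1,296,000: Paloma takes €1,296,000; Dayo's €1,296,000 share passes to Dayo's issue; Bruno's €1,296,000 share passes to Bruno's issue.
Dayo's share (€1,296,000) is divided into 4 shares of €324,000: Xander, Vikram, Ulla, and Harun each take €324,000.
Bruno's share (€1,296,000) is divided into 3 shares of €432,000: Liora, Gideon, and Halim each take €432,000.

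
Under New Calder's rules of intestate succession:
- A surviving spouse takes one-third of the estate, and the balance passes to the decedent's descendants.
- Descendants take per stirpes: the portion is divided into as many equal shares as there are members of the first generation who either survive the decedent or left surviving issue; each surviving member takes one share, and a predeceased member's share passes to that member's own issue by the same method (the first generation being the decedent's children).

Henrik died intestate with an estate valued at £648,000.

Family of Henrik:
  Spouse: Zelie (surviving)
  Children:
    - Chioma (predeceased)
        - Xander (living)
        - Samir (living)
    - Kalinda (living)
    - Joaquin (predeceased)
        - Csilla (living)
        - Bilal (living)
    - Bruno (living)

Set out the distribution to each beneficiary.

Zelie: £216,000; Xander: £54,000; Samir: £54,000; Kalinda: £108,000; Csilla: £54,000; Bilal: £54,000; Bruno: £108,000

Zelie takes one-third of £648,000 = £216,000. The remaining £432,000 passes to the descendants.
The descendants' portion (£432,000) is divided into 4 shares of £108,000: Kalinda and Bruno each take £108,000; Chioma's £108,000 share passes to Chioma's issue; Joaquin's £108,000 share passes to Joaquin's issue.
Chioma's share (£108,000) is divided into 2 shares of £54,000: Xander and Samir each take £54,000.
Joaquin's share (£108,000) is divided into 2 shares of £54,000: Csilla and Bilal each take £54,000.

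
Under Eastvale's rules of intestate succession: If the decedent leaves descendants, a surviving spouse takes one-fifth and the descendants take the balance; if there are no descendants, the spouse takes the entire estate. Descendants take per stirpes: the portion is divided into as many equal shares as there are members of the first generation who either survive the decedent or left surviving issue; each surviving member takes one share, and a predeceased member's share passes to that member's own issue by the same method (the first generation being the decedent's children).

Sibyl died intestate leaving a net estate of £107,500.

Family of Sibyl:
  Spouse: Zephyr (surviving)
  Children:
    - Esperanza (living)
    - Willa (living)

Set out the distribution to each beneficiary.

Zephyr takes one-fifth of £107,500 = £21,500. The remaining £86,000 passes to the descendants.
The descendants' portion (£86,000) is divided into 2 shares of £43,000: Esperanza and Willa each take £43,000.

Zephyr: £21,500; Esperanza: £43,000; Willa: £43,000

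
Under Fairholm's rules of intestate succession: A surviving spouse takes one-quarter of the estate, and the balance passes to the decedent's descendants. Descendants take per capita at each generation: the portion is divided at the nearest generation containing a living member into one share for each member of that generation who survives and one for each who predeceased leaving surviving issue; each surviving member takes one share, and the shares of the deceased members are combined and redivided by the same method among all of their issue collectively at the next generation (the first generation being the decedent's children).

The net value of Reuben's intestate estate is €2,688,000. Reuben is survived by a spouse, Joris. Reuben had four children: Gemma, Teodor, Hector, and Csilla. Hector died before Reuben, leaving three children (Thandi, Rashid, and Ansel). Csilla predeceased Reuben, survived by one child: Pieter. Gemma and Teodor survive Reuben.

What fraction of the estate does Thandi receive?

Thandi receives 3/32 of the estate.

Joris takes one-quarter of €2,688,000 = €672,000. The remaining €2,016,000 passes to the descendants.
The descendants' portion (€2,016,000) is divided at the children's generation into 4 shares of €504,000. Gemma and Teodor each take €504,000. The 2 shares of the deceased (Hector and Csilla) are combined into a pool of €1,008,000.
That pool (€1,008,000) is divided at the grandchildren's generation equally among Thandi, Rashid, Ansel, and Pieter: €252,000 each.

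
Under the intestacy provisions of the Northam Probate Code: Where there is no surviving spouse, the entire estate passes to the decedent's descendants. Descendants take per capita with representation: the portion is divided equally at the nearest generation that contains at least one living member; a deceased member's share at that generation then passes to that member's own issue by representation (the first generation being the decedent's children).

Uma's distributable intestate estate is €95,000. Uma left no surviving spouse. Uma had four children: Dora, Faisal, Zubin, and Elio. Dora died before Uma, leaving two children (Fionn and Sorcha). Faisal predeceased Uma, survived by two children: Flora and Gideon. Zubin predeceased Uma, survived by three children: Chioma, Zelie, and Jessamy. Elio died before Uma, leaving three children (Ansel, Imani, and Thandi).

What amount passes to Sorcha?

The entire €95,000 passes to the descendants.
No child survives, so the initial division is made at the grandchildren's generation.
That amount (€95,000) is divided into 10 shares of €9,500: Fionn, Sorcha, Flora, Gideon, Chioma, Zelie, Jessamy, Ansel, Imani, and Thandi each take €9,500.

Sorcha receives €9,500.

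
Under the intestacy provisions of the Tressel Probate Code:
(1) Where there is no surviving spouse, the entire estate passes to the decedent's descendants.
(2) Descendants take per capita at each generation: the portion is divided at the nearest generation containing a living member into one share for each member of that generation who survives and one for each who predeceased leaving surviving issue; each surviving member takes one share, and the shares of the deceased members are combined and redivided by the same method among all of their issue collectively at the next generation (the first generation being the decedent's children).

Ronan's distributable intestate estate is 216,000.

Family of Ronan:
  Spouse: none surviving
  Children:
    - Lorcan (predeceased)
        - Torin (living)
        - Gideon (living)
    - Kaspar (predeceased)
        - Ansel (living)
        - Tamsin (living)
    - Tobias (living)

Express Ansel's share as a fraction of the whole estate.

The entire 216,000 passes to the descendants.
That amount (216,000) is divided at the children's generation into 3 shares of 72,000. Tobias takes 72,000. The 2 shares of the deceased (Lorcan and Kaspar) are combined into a pool of 144,000.
That pool (144,000) is divided at the grandchildren's generation equally among Torin, Gideon, Ansel, and Tamsin: 36,000 each.

Ansel receives 1/6 of the estate.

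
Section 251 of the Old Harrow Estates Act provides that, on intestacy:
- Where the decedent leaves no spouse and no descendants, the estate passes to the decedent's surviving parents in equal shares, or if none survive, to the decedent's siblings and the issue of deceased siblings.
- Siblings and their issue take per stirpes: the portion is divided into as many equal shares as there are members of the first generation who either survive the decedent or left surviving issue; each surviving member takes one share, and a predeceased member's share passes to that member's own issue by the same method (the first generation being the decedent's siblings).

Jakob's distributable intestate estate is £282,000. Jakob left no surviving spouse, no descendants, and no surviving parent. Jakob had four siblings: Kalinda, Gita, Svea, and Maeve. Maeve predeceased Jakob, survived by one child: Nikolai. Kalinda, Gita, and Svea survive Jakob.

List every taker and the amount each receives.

Kalinda: £70,500; Gita: £70,500; Svea: £70,500; Nikolai: £70,500

The entire £282,000 passes to the siblings and their issue.
That amount (£282,000) is divided into 4 shares of £70,500: Kalinda, Gita, and Svea each take £70,500; Maeve's £70,500 share passes to Maeve's issue.
Maeve's share (£70,500) passes entirely to Nikolai.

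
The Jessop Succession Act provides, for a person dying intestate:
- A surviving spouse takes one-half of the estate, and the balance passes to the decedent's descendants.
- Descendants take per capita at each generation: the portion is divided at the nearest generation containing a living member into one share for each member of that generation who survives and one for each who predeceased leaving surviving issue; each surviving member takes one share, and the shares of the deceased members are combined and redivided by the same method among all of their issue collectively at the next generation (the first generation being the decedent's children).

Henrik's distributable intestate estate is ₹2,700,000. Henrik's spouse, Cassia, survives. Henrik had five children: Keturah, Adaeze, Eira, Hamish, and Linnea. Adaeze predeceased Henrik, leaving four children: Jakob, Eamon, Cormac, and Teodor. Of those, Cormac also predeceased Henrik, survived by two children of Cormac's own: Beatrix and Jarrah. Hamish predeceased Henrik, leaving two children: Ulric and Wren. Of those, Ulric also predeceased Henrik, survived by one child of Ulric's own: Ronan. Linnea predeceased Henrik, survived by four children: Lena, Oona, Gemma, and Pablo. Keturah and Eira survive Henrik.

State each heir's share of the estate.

Cassia takes one-half of ₹2,700,000 = ₹1,350,000. The remaining ₹1,350,000 passes to the descendants.
The descendants' portion (₹1,350,000) is divided at the children's generation into 5 shares of ₹270,000. Keturah and Eira each take ₹270,000. The 3 shares of the deceased (Adaeze, Hamish, and Linnea) are combined into a pool of ₹810,000.
That pool (₹810,000) is divided at the grandchildren's generation into 10 shares of ₹81,000. Jakob, Eamon, Teodor, Wren, Lena, Oona, Gemma, and Pablo each take ₹81,000. The 2 shares of the deceased (Cormac and Ulric) are combined into a pool of ₹162,000.
That pool (₹162,000) is divided at the great-grandchildren's generation equally among Beatrix, Jarrah, and Ronan: ₹54,000 each.

Cassia: ₹1,350,000; Keturah: ₹270,000; Jakob: ₹81,000; Eamon: ₹81,000; Beatrix: ₹54,000; Jarrah: ₹54,000; Teodor: ₹81,000; Eira: ₹270,000; Ronan: ₹54,000; Wren: ₹81,000; Lena: ₹81,000; Oona: ₹81,000; Gemma: ₹81,000; Pablo: ₹81,000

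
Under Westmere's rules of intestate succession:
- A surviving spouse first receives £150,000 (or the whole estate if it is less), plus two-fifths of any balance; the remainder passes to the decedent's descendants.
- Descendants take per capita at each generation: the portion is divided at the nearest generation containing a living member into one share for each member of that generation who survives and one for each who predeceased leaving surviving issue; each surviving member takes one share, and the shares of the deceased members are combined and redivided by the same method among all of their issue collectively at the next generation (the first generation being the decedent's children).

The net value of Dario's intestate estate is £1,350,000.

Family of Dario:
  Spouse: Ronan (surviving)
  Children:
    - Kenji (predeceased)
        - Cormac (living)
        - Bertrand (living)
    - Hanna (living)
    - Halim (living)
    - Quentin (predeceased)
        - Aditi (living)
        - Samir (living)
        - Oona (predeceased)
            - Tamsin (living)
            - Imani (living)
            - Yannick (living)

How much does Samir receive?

Samir receives £72,000.

Ronan first takes £150,000, leaving a balance of £1,200,000. Ronan then takes two-fifths of the balance (£480,000), for a total of £630,000. The remaining £720,000 passes to the descendants.
The descendants' portion (£720,000) is divided at the children's generation into 4 shares of £180,000. Hanna and Halim each take £180,000. The 2 shares of the deceased (Kenji and Quentin) are combined into a pool of £360,000.
That pool (£360,000) is divided at the grandchildren's generation into 5 shares of £72,000. Cormac, Bertrand, Aditi, and Samir each take £72,000. The remaining share for the deceased Oona (£72,000) is carried to the next generation.
That pool (£72,000) is divided at the great-grandchildren's generation equally among Tamsin, Imani, and Yannick: £24,000 each.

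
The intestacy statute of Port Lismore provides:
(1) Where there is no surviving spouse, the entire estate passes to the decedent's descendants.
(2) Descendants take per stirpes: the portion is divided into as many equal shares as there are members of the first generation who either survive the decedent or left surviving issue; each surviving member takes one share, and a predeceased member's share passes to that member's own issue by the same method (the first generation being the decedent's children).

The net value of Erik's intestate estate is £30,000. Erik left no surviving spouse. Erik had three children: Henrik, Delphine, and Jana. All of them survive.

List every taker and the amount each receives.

Henrik: £10,000; Delphine: £10,000; Jana: £10,000

The entire £30,000 passes to the descendants.
That amount (£30,000) is divided into 3 shares of £10,000: Henrik, Delphine, and Jana each take £10,000.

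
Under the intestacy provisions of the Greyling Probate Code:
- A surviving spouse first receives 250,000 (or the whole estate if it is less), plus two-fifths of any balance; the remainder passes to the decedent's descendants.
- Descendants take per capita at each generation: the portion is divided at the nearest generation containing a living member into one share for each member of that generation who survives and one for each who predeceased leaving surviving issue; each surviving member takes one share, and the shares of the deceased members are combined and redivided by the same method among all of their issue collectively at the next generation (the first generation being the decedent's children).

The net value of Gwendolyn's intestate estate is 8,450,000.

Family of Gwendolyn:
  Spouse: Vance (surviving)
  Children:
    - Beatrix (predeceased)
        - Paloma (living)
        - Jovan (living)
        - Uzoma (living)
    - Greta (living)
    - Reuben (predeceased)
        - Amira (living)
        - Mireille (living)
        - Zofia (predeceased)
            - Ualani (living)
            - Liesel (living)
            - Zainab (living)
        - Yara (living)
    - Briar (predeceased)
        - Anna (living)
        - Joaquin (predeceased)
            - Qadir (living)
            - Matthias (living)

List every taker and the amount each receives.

Vance first takes 250,000, leaving a balance of 8,200,000. Vance then takes two-fifths of the balance (3,280,000), for a total of 3,530,000. The remaining 4,920,000 passes to the descendants.
The descendants' portion (4,920,000) is divided at the children's generation into 4 shares of 1,230,000. Greta takes 1,230,000. The 3 shares of the deceased (Beatrix, Reuben, and Briar) are combined into a pool of 3,690,000.
That pool (3,690,000) is divided at the grandchildren's generation into 9 shares of 410,000. Paloma, Jovan, Uzoma, Amira, Mireille, Yara, and Anna each take 410,000. The 2 shares of the deceased (Zofia and Joaquin) are combined into a pool of 820,000.
That pool (820,000) is divided at the great-grandchildren's generation equally among Ualani, Liesel, Zainab, Qadir, and Matthias: 164,000 each.

Vance: 3,530,000; Paloma: 410,000; Jovan: 410,000; Uzoma: 410,000; Greta: 1,230,000; Amira: 410,000; Mireille: 410,000; Ualani: 164,000; Liesel: 164,000; Zainab: 164,000; Yara: 410,000; Anna: 410,000; Qadir: 164,000; Matthias: 164,000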